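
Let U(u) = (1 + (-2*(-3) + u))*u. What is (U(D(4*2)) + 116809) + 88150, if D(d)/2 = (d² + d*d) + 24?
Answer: 299503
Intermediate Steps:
D(d) = 48 + 4*d² (D(d) = 2*((d² + d*d) + 24) = 2*((d² + d²) + 24) = 2*(2*d² + 24) = 2*(24 + 2*d²) = 48 + 4*d²)
U(u) = u*(7 + u) (U(u) = (1 + (6 + u))*u = (7 + u)*u = u*(7 + u))
(U(D(4*2)) + 116809) + 88150 = ((48 + 4*(4*2)²)*(7 + (48 + 4*(4*2)²)) + 116809) + 88150 = ((48 + 4*8²)*(7 + (48 + 4*8²)) + 116809) + 88150 = ((48 + 4*64)*(7 + (48 + 4*64)) + 116809) + 88150 = ((48 + 256)*(7 + (48 + 256)) + 116809) + 88150 = (304*(7 + 304) + 116809) + 88150 = (304*311 + 116809) + 88150 = (94544 + 116809) + 88150 = 211353 + 88150 = 299503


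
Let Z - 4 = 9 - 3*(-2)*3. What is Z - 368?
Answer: -337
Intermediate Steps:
Z = 31 (Z = 4 + (9 - 3*(-2)*3) = 4 + (9 + 6*3) = 4 + (9 + 18) = 4 + 27 = 31)
Z - 368 = 31 - 368 = -337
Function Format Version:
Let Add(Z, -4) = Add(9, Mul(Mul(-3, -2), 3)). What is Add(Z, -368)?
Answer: -337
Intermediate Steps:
Z = 31 (Z = Add(4, Add(9, Mul(Mul(-3, -2), 3))) = Add(4, Add(9, Mul(6, 3))) = Add(4, Add(9, 18)) = Add(4, 27) = 31)
Add(Z, -368) = Add(31, -368) = -337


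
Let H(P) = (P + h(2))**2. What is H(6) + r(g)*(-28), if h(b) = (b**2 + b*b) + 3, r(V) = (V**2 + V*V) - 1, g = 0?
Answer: 317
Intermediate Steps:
r(V) = -1 + 2*V**2 (r(V) = (V**2 + V**2) - 1 = 2*V**2 - 1 = -1 + 2*V**2)
h(b) = 3 + 2*b**2 (h(b) = (b**2 + b**2) + 3 = 2*b**2 + 3 = 3 + 2*b**2)
H(P) = (11 + P)**2 (H(P) = (P + (3 + 2*2**2))**2 = (P + (3 + 2*4))**2 = (P + (3 + 8))**2 = (P + 11)**2 = (11 + P)**2)
H(6) + r(g)*(-28) = (11 + 6)**2 + (-1 + 2*0**2)*(-28) = 17**2 + (-1 + 2*0)*(-28) = 289 + (-1 + 0)*(-28) = 289 - 1*(-28) = 289 + 28 = 317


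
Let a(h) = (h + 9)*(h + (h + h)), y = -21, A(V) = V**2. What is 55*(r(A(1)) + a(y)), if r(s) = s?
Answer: 41635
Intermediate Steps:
a(h) = 3*h*(9 + h) (a(h) = (9 + h)*(h + 2*h) = (9 + h)*(3*h) = 3*h*(9 + h))
55*(r(A(1)) + a(y)) = 55*(1**2 + 3*(-21)*(9 - 21)) = 55*(1 + 3*(-21)*(-12)) = 55*(1 + 756) = 55*757 = 41635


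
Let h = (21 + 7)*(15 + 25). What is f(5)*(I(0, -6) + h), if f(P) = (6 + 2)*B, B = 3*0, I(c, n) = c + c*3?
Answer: 0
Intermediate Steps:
I(c, n) = 4*c (I(c, n) = c + 3*c = 4*c)
B = 0
h = 1120 (h = 28*40 = 1120)
f(P) = 0 (f(P) = (6 + 2)*0 = 8*0 = 0)
f(5)*(I(0, -6) + h) = 0*(4*0 + 1120) = 0*(0 + 1120) = 0*1120 = 0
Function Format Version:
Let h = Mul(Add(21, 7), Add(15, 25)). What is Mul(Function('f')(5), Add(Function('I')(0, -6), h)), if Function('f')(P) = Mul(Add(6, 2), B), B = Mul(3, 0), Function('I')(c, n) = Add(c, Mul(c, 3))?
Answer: 0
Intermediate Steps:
Function('I')(c, n) = Mul(4, c) (Function('I')(c, n) = Add(c, Mul(3, c)) = Mul(4, c))
B = 0
h = 1120 (h = Mul(28, 40) = 1120)
Function('f')(P) = 0 (Function('f')(P) = Mul(Add(6, 2), 0) = Mul(8, 0) = 0)
Mul(Function('f')(5), Add(Function('I')(0, -6), h)) = Mul(0, Add(Mul(4, 0), 1120)) = Mul(0, Add(0, 1120)) = Mul(0, 1120) = 0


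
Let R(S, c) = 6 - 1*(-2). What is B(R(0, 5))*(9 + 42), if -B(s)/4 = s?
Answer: -1632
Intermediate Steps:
R(S, c) = 8 (R(S, c) = 6 + 2 = 8)
B(s) = -4*s
B(R(0, 5))*(9 + 42) = (-4*8)*(9 + 42) = -32*51 = -1632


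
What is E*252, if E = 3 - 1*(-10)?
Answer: 3276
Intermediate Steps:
E = 13 (E = 3 + 10 = 13)
E*252 = 13*252 = 3276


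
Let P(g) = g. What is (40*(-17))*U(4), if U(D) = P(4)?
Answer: -2720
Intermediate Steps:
U(D) = 4
(40*(-17))*U(4) = (40*(-17))*4 = -680*4 = -2720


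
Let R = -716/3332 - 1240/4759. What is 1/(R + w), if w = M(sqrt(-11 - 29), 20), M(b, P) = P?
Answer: 3964247/77400159 ≈ 0.051218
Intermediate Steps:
R = -1884781/3964247 (R = -716*1/3332 - 1240*1/4759 = -179/833 - 1240/4759 = -1884781/3964247 ≈ -0.47544)
w = 20
1/(R + w) = 1/(-1884781/3964247 + 20) = 1/(77400159/3964247) = 3964247/77400159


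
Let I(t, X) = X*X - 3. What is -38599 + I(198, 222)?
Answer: 10682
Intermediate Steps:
I(t, X) = -3 + X² (I(t, X) = X² - 3 = -3 + X²)
-38599 + I(198, 222) = -38599 + (-3 + 222²) = -38599 + (-3 + 49284) = -38599 + 49281 = 10682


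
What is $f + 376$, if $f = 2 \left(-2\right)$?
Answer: $372$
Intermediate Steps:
$f = -4$
$f + 376 = -4 + 376 = 372$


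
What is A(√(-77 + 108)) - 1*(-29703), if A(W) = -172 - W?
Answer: 29531 - √31 ≈ 29525.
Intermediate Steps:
A(√(-77 + 108)) - 1*(-29703) = (-172 - √(-77 + 108)) - 1*(-29703) = (-172 - √31) + 29703 = 29531 - √31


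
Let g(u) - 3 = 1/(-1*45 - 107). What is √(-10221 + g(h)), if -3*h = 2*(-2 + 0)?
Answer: I*√59019206/76 ≈ 101.08*I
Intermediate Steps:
h = 4/3 (h = -2*(-2 + 0)/3 = -2*(-2)/3 = -⅓*(-4) = 4/3 ≈ 1.3333)
g(u) = 455/152 (g(u) = 3 + 1/(-1*45 - 107) = 3 + 1/(-45 - 107) = 3 + 1/(-152) = 3 - 1/152 = 455/152)
√(-10221 + g(h)) = √(-10221 + 455/152) = √(-1553137/152) = I*√59019206/76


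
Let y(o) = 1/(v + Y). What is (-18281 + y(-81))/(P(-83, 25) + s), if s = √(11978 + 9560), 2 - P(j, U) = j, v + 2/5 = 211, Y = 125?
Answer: 869139535/8005738 - 112476881*√178/8005738 ≈ -78.880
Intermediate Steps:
v = 1053/5 (v = -⅖ + 211 = 1053/5 ≈ 210.60)
P(j, U) = 2 - j
s = 11*√178 (s = √21538 = 11*√178 ≈ 146.76)
y(o) = 5/1678 (y(o) = 1/(1053/5 + 125) = 1/(1678/5) = 5/1678)
(-18281 + y(-81))/(P(-83, 25) + s) = (-18281 + 5/1678)/((2 - 1*(-83)) + 11*√178) = -30675513/(1678*((2 + 83) + 11*√178)) = -30675513/(1678*(85 + 11*√178))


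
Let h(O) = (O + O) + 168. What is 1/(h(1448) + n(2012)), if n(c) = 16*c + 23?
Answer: 1/35279 ≈ 2.8345e-5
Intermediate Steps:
n(c) = 23 + 16*c
h(O) = 168 + 2*O (h(O) = 2*O + 168 = 168 + 2*O)
1/(h(1448) + n(2012)) = 1/((168 + 2*1448) + (23 + 16*2012)) = 1/((168 + 2896) + (23 + 32192)) = 1/(3064 + 32215) = 1/35279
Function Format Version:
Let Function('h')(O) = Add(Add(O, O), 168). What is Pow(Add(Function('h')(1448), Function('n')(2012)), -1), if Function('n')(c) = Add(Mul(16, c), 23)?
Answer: Rational(1, 35279) ≈ 2.8345e-5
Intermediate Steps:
Function('n')(c) = Add(23, Mul(16, c))
Function('h')(O) = Add(168, Mul(2, O)) (Function('h')(O) = Add(Mul(2, O), 168) = Add(168, Mul(2, O)))
Pow(Add(Function('h')(1448), Function('n')(2012)), -1) = Pow(Add(Add(168, Mul(2, 1448)), Add(23, Mul(16, 2012))), -1) = Pow(Add(Add(168, 2896), Add(23, 32192)), -1) = Pow(Add(3064, 32215), -1) = Pow(35279, -1) = Rational(1, 35279)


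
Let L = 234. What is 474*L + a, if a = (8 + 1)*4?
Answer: 110952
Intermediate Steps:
a = 36 (a = 9*4 = 36)
474*L + a = 474*234 + 36 = 110916 + 36 = 110952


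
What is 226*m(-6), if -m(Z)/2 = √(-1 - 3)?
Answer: -904*I ≈ -904.0*I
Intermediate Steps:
m(Z) = -4*I (m(Z) = -2*√(-1 - 3) = -4*I)
226*m(-6) = 226*(-4*I) = -904*I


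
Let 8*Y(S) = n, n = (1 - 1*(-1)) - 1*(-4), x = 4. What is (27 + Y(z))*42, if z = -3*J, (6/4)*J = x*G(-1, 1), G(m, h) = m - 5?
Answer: 2331/2 ≈ 1165.5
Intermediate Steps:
G(m, h) = -5 + m
J = -16 (J = 2*(4*(-5 - 1))/3 = 2*(4*(-6))/3 = (⅔)*(-24) = -16)
z = 48 (z = -3*(-16) = 48)
n = 6 (n = (1 + 1) + 4 = 2 + 4 = 6)
Y(S) = ¾ (Y(S) = (⅛)*6 = ¾)
(27 + Y(z))*42 = (27 + ¾)*42 = (111/4)*42 = 2331/2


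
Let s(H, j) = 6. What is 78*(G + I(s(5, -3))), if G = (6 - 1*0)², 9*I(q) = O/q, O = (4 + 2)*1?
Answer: 8450/3 ≈ 2816.7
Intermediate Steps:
O = 6 (O = 6*1 = 6)
I(q) = 2/(3*q) (I(q) = (6/q)/9 = 2/(3*q))
G = 36 (G = (6 + 0)² = 6² = 36)
78*(G + I(s(5, -3))) = 78*(36 + (⅔)/6) = 78*(36 + (⅔)*(⅙)) = 78*(36 + ⅑) = 78*(325/9) = 8450/3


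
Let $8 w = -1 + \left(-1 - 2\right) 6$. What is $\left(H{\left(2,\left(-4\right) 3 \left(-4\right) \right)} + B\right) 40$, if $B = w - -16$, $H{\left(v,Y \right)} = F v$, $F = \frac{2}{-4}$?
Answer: $505$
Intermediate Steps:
$F = - \frac{1}{2}$ ($F = 2 \left(- \frac{1}{4}\right) = - \frac{1}{2} \approx -0.5$)
$H{\left(v,Y \right)} = - \frac{v}{2}$
$w = - \frac{19}{8}$ ($w = \frac{-1 + \left(-1 - 2\right) 6}{8} = \frac{-1 - 18}{8} = \frac{1}{8} \left(-19\right) = - \frac{19}{8} \approx -2.375$)
$B = \frac{109}{8}$ ($B = - \frac{19}{8} - -16 = - \frac{19}{8} + 16 = \frac{109}{8} \approx 13.625$)
$\left(H{\left(2,\left(-4\right) 3 \left(-4\right) \right)} + B\right) 40 = \left(\left(- \frac{1}{2}\right) 2 + \frac{109}{8}\right) 40 = \left(-1 + \frac{109}{8}\right) 40 = \frac{101}{8} \cdot 40 = 505$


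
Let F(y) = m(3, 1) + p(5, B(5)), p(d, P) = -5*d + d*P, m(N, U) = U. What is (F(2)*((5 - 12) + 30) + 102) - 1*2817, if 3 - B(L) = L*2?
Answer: -4072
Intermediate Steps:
B(L) = 3 - 2*L (B(L) = 3 - L*2 = 3 - 2*L)
p(d, P) = -5*d + P*d
F(y) = -59 (F(y) = 1 + 5*(-5 + (3 - 2*5)) = 1 + 5*(-5 + (3 - 10)) = 1 + 5*(-5 - 7) = 1 + 5*(-12) = 1 - 60 = -59)
(F(2)*((5 - 12) + 30) + 102) - 1*2817 = (-59*((5 - 12) + 30) + 102) - 1*2817 = (-59*(-7 + 30) + 102) - 2817 = (-59*23 + 102) - 2817 = (-1357 + 102) - 2817 = -1255 - 2817 = -4072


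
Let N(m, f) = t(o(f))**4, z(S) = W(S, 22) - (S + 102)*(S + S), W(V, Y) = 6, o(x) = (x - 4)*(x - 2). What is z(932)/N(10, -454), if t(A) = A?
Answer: -963685/951242590633803153408 ≈ -1.0131e-15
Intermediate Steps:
o(x) = (-4 + x)*(-2 + x)
z(S) = 6 - 2*S*(102 + S) (z(S) = 6 - (S + 102)*(S + S) = 6 - (102 + S)*2*S = 6 - 2*S*(102 + S))
N(m, f) = (8 + f**2 - 6*f)**4
z(932)/N(10, -454) = (6 - 204*932 - 2*932**2)/((8 + (-454)**2 - 6*(-454))**4) = (6 - 190128 - 2*868624)/((8 + 206116 + 2724)**4) = (6 - 190128 - 1737248)/(208848**4) = -1927370/1902485181267606306816 = -1927370*1/1902485181267606306816 = -963685/951242590633803153408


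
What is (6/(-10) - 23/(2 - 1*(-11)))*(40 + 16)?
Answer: -8624/65 ≈ -132.68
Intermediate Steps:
(6/(-10) - 23/(2 - 1*(-11)))*(40 + 16) = (6*(-⅒) - 23/(2 + 11))*56 = (-⅗ - 23/13)*56 = -154/65*56 = -8624/65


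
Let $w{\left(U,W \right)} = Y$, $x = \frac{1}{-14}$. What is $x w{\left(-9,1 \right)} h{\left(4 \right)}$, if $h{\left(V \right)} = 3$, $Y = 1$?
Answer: $- \frac{3}{14} \approx -0.21429$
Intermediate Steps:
$x = - \frac{1}{14} \approx -0.071429$
$w{\left(U,W \right)} = 1$
$x w{\left(-9,1 \right)} h{\left(4 \right)} = \left(- \frac{1}{14}\right) 1 \cdot 3 = \left(- \frac{1}{14}\right) 3 = - \frac{3}{14}$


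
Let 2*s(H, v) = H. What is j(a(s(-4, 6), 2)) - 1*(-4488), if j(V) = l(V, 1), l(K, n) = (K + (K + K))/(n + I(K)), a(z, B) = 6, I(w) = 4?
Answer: 22458/5 ≈ 4491.6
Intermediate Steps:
s(H, v) = H/2
l(K, n) = 3*K/(4 + n) (l(K, n) = (K + (K + K))/(n + 4) = (K + 2*K)/(4 + n) = (3*K)/(4 + n) = 3*K/(4 + n))
j(V) = 3*V/5 (j(V) = 3*V/(4 + 1) = 3*V/5)
j(a(s(-4, 6), 2)) - 1*(-4488) = (⅗)*6 - 1*(-4488) = 18/5 + 4488 = 22458/5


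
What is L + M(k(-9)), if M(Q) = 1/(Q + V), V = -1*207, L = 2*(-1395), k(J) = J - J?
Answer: -577531/207 ≈ -2790.0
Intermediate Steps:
k(J) = 0
L = -2790
V = -207
M(Q) = 1/(-207 + Q) (M(Q) = 1/(Q - 207) = 1/(-207 + Q))
L + M(k(-9)) = -2790 + 1/(-207 + 0) = -2790 + 1/(-207) = -2790 - 1/207 = -577531/207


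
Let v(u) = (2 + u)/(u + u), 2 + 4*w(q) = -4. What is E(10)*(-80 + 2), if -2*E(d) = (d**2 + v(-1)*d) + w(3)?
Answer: 7293/2 ≈ 3646.5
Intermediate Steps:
w(q) = -3/2 (w(q) = -1/2 + (1/4)*(-4) = -1/2 - 1 = -3/2)
v(u) = (2 + u)/(2*u) (v(u) = (2 + u)/((2*u)) = (2 + u)*(1/(2*u)) = (2 + u)/(2*u))
E(d) = 3/4 - d**2/2 + d/4 (E(d) = -((d**2 + ((1/2)*(2 - 1)/(-1))*d) - 3/2)/2 = -((d**2 + ((1/2)*(-1)*1)*d) - 3/2)/2 = -((d**2 - d/2) - 3/2)/2 = -(-3/2 + d**2 - d/2)/2 = 3/4 - d**2/2 + d/4)
E(10)*(-80 + 2) = (3/4 - 1/2*10**2 + (1/4)*10)*(-80 + 2) = (3/4 - 1/2*100 + 5/2)*(-78) = (3/4 - 50 + 5/2)*(-78) = -187/4*(-78) = 7293/2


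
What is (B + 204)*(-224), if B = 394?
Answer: -133952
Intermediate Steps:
(B + 204)*(-224) = (394 + 204)*(-224) = 598*(-224) = -133952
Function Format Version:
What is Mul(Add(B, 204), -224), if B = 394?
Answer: -133952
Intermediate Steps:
Mul(Add(B, 204), -224) = Mul(Add(394, 204), -224) = Mul(598, -224) = -133952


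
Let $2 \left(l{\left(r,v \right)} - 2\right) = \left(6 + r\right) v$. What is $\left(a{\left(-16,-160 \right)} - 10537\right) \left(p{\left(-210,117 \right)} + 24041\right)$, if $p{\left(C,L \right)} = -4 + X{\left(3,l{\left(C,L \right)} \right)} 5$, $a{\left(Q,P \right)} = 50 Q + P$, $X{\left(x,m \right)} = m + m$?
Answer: $1095468651$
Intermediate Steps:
$l{\left(r,v \right)} = 2 + \frac{v \left(6 + r\right)}{2}$ ($l{\left(r,v \right)} = 2 + \frac{\left(6 + r\right) v}{2} = 2 + \frac{v \left(6 + r\right)}{2}$)
$X{\left(x,m \right)} = 2 m$
$a{\left(Q,P \right)} = P + 50 Q$
$p{\left(C,L \right)} = 16 + 30 L + 5 C L$ ($p{\left(C,L \right)} = -4 + 2 \left(2 + 3 L + \frac{C L}{2}\right) 5 = -4 + \left(4 + 6 L + C L\right) 5 = -4 + \left(20 + 30 L + 5 C L\right) = 16 + 30 L + 5 C L$)
$\left(a{\left(-16,-160 \right)} - 10537\right) \left(p{\left(-210,117 \right)} + 24041\right) = \left(\left(-160 + 50 \left(-16\right)\right) - 10537\right) \left(\left(16 + 30 \cdot 117 + 5 \left(-210\right) 117\right) + 24041\right) = \left(\left(-160 - 800\right) - 10537\right) \left(\left(16 + 3510 - 122850\right) + 24041\right) = \left(-960 - 10537\right) \left(-119324 + 24041\right) = \left(-11497\right) \left(-95283\right) = 1095468651$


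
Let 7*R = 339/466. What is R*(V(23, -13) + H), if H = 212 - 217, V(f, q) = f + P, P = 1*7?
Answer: 8475/3262 ≈ 2.5981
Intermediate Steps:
P = 7
R = 339/3262 (R = (339/466)/7 = (339*(1/466))/7 = (1/7)*(339/466) = 339/3262 ≈ 0.10392)
V(f, q) = 7 + f (V(f, q) = f + 7 = 7 + f)
H = -5
R*(V(23, -13) + H) = 339*((7 + 23) - 5)/3262 = 339*(30 - 5)/3262 = (339/3262)*25 = 8475/3262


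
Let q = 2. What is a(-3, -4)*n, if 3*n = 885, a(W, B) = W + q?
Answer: -295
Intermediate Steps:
a(W, B) = 2 + W (a(W, B) = W + 2 = 2 + W)
n = 295 (n = (⅓)*885 = 295)
a(-3, -4)*n = (2 - 3)*295 = -1*295 = -295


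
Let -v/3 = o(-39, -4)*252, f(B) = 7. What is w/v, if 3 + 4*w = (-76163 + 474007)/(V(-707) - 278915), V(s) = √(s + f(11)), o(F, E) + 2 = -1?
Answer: -9838439801/20164095398160 - 99461*I*√7/17643583473390 ≈ -0.00048792 - 1.4915e-8*I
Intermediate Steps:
o(F, E) = -3 (o(F, E) = -2 - 1 = -3)
V(s) = √(7 + s) (V(s) = √(s + 7) = √(7 + s))
w = -¾ + 99461/(-278915 + 10*I*√7) (w = -¾ + ((-76163 + 474007)/(√(7 - 707) - 278915))/4 = -¾ + (397844/(√(-700) - 278915))/4 = -¾ + (397844/(10*I*√7 - 278915))/4 = -¾ + (397844/(-278915 + 10*I*√7))/4 = -¾ + 99461/(-278915 + 10*I*√7) ≈ -1.1066 - 3.3827e-5*I)
v = 2268 (v = -(-9)*252 = -3*(-756) = 2268)
w/v = (-9838439801/8890694620 - 198922*I*√7/15558715585)/2268 = (-9838439801/8890694620 - 198922*I*√7/15558715585)*(1/2268) = -9838439801/20164095398160 - 99461*I*√7/17643583473390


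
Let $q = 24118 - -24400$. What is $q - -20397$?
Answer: $68915$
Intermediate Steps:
$q = 48518$ ($q = 24118 + 24400 = 48518$)
$q - -20397 = 48518 - -20397 = 48518 + 20397 = 68915$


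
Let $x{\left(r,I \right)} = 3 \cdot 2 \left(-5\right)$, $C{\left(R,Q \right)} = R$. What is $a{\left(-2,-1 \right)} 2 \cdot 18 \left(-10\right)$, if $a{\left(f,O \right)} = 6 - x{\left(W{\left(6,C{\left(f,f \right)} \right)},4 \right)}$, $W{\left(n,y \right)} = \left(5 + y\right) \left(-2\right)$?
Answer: $-12960$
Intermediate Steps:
$W{\left(n,y \right)} = -10 - 2 y$
$x{\left(r,I \right)} = -30$ ($x{\left(r,I \right)} = 6 \left(-5\right) = -30$)
$a{\left(f,O \right)} = 36$ ($a{\left(f,O \right)} = 6 - -30 = 6 + 30 = 36$)
$a{\left(-2,-1 \right)} 2 \cdot 18 \left(-10\right) = 36 \cdot 2 \cdot 18 \left(-10\right) = 72 \cdot 18 \left(-10\right) = 1296 \left(-10\right) = -12960$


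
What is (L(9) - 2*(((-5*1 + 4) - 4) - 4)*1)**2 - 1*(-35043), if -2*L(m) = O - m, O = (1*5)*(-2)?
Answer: 143197/4 ≈ 35799.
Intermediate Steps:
O = -10 (O = 5*(-2) = -10)
L(m) = 5 + m/2 (L(m) = -(-10 - m)/2 = 5 + m/2)
(L(9) - 2*(((-5*1 + 4) - 4) - 4)*1)**2 - 1*(-35043) = ((5 + (1/2)*9) - 2*(((-5*1 + 4) - 4) - 4)*1)**2 - 1*(-35043) = ((5 + 9/2) - 2*(((-5 + 4) - 4) - 4)*1)**2 + 35043 = (19/2 - 2*((-1 - 4) - 4)*1)**2 + 35043 = (19/2 - 2*(-5 - 4)*1)**2 + 35043 = (19/2 - 2*(-9)*1)**2 + 35043 = (19/2 + 18*1)**2 + 35043 = (19/2 + 18)**2 + 35043 = (55/2)**2 + 35043 = 3025/4 + 35043 = 143197/4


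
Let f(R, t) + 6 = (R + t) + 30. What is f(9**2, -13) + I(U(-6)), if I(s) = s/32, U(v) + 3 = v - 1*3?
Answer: 733/8 ≈ 91.625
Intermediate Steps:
U(v) = -6 + v (U(v) = -3 + (v - 1*3) = -3 + (v - 3) = -3 + (-3 + v) = -6 + v)
I(s) = s/32 (I(s) = s*(1/32) = s/32)
f(R, t) = 24 + R + t (f(R, t) = -6 + ((R + t) + 30) = -6 + (30 + R + t) = 24 + R + t)
f(9**2, -13) + I(U(-6)) = (24 + 9**2 - 13) + (-6 - 6)/32 = (24 + 81 - 13) + (1/32)*(-12) = 92 - 3/8 = 733/8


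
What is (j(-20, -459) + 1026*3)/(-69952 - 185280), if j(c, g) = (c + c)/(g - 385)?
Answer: -162367/13463488 ≈ -0.012060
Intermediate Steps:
j(c, g) = 2*c/(-385 + g) (j(c, g) = (2*c)/(-385 + g) = 2*c/(-385 + g))
(j(-20, -459) + 1026*3)/(-69952 - 185280) = (2*(-20)/(-385 - 459) + 1026*3)/(-69952 - 185280) = (2*(-20)/(-844) + 3078)/(-255232) = (2*(-20)*(-1/844) + 3078)*(-1/255232) = (10/211 + 3078)*(-1/255232) = (649468/211)*(-1/255232) = -162367/13463488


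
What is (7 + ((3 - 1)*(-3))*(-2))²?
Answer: 361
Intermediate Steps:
(7 + ((3 - 1)*(-3))*(-2))² = (7 + (2*(-3))*(-2))² = (7 - 6*(-2))² = (7 + 12)² = 19² = 361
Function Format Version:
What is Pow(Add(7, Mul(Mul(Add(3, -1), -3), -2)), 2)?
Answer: 361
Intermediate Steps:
Pow(Add(7, Mul(Mul(Add(3, -1), -3), -2)), 2) = Pow(Add(7, Mul(Mul(2, -3), -2)), 2) = Pow(Add(7, Mul(-6, -2)), 2) = Pow(Add(7, 12), 2) = Pow(19, 2) = 361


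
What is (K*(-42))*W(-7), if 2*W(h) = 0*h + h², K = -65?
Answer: 66885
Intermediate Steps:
W(h) = h²/2 (W(h) = (0*h + h²)/2 = (0 + h²)/2 = h²/2)
(K*(-42))*W(-7) = (-65*(-42))*((½)*(-7)²) = 2730*((½)*49) = 2730*(49/2) = 66885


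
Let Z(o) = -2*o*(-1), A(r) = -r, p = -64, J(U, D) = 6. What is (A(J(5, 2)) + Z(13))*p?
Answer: -1280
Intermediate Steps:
Z(o) = 2*o
(A(J(5, 2)) + Z(13))*p = (-1*6 + 2*13)*(-64) = (-6 + 26)*(-64) = 20*(-64) = -1280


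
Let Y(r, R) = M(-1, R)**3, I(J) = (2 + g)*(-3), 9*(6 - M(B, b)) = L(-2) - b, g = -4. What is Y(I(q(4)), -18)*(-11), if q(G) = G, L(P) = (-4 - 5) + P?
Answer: -1142053/729 ≈ -1566.6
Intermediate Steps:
L(P) = -9 + P
M(B, b) = 65/9 + b/9 (M(B, b) = 6 - ((-9 - 2) - b)/9 = 6 - (-11 - b)/9 = 6 + (11/9 + b/9) = 65/9 + b/9)
I(J) = 6 (I(J) = (2 - 4)*(-3) = -2*(-3) = 6)
Y(r, R) = (65/9 + R/9)**3
Y(I(q(4)), -18)*(-11) = ((65 - 18)**3/729)*(-11) = ((1/729)*47**3)*(-11) = ((1/729)*103823)*(-11) = (103823/729)*(-11) = -1142053/729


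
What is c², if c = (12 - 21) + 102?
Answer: 8649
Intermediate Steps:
c = 93 (c = -9 + 102 = 93)
c² = 93² = 8649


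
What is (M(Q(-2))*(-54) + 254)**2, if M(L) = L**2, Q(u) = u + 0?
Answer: 1444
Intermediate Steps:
Q(u) = u
(M(Q(-2))*(-54) + 254)**2 = ((-2)**2*(-54) + 254)**2 = (4*(-54) + 254)**2 = (-216 + 254)**2 = 38**2 = 1444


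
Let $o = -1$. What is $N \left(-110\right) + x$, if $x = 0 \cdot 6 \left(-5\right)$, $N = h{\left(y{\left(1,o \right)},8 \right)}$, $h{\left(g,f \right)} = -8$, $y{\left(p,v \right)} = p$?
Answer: $880$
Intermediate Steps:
$N = -8$
$x = 0$ ($x = 0 \left(-5\right) = 0$)
$N \left(-110\right) + x = \left(-8\right) \left(-110\right) + 0 = 880 + 0 = 880$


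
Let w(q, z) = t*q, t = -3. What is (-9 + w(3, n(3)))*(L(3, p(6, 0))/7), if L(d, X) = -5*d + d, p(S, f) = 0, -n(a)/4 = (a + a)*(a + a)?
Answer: 216/7 ≈ 30.857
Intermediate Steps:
n(a) = -16*a**2 (n(a) = -4*(a + a)*(a + a) = -4*2*a*2*a = -16*a**2)
L(d, X) = -4*d
w(q, z) = -3*q
(-9 + w(3, n(3)))*(L(3, p(6, 0))/7) = (-9 - 3*3)*(-4*3/7) = (-9 - 9)*(-12*1/7) = -18*(-12/7) = 216/7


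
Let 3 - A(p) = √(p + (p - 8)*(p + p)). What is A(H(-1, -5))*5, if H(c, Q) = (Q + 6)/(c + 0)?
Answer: 15 - 5*√17 ≈ -5.6155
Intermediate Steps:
H(c, Q) = (6 + Q)/c
A(p) = 3 - √(p + 2*p*(-8 + p)) (A(p) = 3 - √(p + (p - 8)*(p + p)) = 3 - √(p + (-8 + p)*(2*p)) = 3 - √(p + 2*p*(-8 + p)))
A(H(-1, -5))*5 = (3 - √(((6 - 5)/(-1))*(-15 + 2*((6 - 5)/(-1)))))*5 = (3 - √((-1*1)*(-15 + 2*(-1*1))))*5 = (3 - √(-(-15 + 2*(-1))))*5 = (3 - √(-(-15 - 2)))*5 = (3 - √(-1*(-17)))*5 = (3 - √17)*5 = 15 - 5*√17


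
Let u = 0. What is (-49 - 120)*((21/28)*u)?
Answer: 0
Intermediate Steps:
(-49 - 120)*((21/28)*u) = (-49 - 120)*((21/28)*0) = -169*21*(1/28)*0 = -507*0/4 = -169*0 = 0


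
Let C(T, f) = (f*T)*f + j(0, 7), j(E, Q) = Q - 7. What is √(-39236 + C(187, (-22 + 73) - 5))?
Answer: 2*√89114 ≈ 597.04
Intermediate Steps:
j(E, Q) = -7 + Q
C(T, f) = T*f² (C(T, f) = (f*T)*f + (-7 + 7) = (T*f)*f + 0 = T*f² + 0 = T*f²)
√(-39236 + C(187, (-22 + 73) - 5)) = √(-39236 + 187*((-22 + 73) - 5)²) = √(-39236 + 187*(51 - 5)²) = √(-39236 + 187*46²) = √(-39236 + 187*2116) = √(-39236 + 395692) = √356456 = 2*√89114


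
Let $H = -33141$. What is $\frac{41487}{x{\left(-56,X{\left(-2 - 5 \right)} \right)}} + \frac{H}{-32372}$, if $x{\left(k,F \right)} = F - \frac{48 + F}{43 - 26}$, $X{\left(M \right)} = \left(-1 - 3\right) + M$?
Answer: $- \frac{5705967051}{1812832} \approx -3147.5$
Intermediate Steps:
$X{\left(M \right)} = -4 + M$
$x{\left(k,F \right)} = - \frac{48}{17} + \frac{16 F}{17}$ ($x{\left(k,F \right)} = F - \frac{48 + F}{17} = F - \left(48 + F\right) \frac{1}{17} = F - \left(\frac{48}{17} + \frac{F}{17}\right) = - \frac{48}{17} + \frac{16 F}{17}$)
$\frac{41487}{x{\left(-56,X{\left(-2 - 5 \right)} \right)}} + \frac{H}{-32372} = \frac{41487}{- \frac{48}{17} + \frac{16 \left(-4 - 7\right)}{17}} - \frac{33141}{-32372} = \frac{41487}{- \frac{48}{17} + \frac{16 \left(-4 - 7\right)}{17}} - - \frac{33141}{32372} = \frac{41487}{- \frac{48}{17} + \frac{16}{17} \left(-11\right)} + \frac{33141}{32372} = \frac{41487}{- \frac{48}{17} - \frac{176}{17}} + \frac{33141}{32372} = \frac{41487}{- \frac{224}{17}} + \frac{33141}{32372} = 41487 \left(- \frac{17}{224}\right) + \frac{33141}{32372} = - \frac{705279}{224} + \frac{33141}{32372} = - \frac{5705967051}{1812832}$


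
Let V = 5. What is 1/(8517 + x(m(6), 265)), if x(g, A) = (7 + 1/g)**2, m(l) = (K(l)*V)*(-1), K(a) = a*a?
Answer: 32400/277535881 ≈ 0.00011674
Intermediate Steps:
K(a) = a**2
m(l) = -5*l**2 (m(l) = (l**2*5)*(-1) = (5*l**2)*(-1) = -5*l**2)
1/(8517 + x(m(6), 265)) = 1/(8517 + (1 + 7*(-5*6**2))**2/(-5*6**2)**2) = 1/(8517 + (1 + 7*(-5*36))**2/(-5*36)**2) = 1/(8517 + (1 + 7*(-180))**2/(-180)**2) = 1/(8517 + (1 - 1260)**2/32400) = 1/(8517 + (1/32400)*(-1259)**2) = 1/(8517 + (1/32400)*1585081) = 1/(8517 + 1585081/32400) = 1/(277535881/32400) = 32400/277535881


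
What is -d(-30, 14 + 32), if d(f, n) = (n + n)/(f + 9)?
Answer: 92/21 ≈ 4.3810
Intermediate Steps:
d(f, n) = 2*n/(9 + f) (d(f, n) = (2*n)/(9 + f) = 2*n/(9 + f))
-d(-30, 14 + 32) = -2*(14 + 32)/(9 - 30) = -2*46/(-21) = -2*46*(-1)/21 = -1*(-92/21) = 92/21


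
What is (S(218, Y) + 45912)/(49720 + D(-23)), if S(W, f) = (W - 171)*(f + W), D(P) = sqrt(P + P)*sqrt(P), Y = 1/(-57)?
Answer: 79575840740/70454204247 + 73622057*sqrt(2)/140908408494 ≈ 1.1302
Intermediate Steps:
Y = -1/57 ≈ -0.017544
D(P) = P*sqrt(2) (D(P) = sqrt(2*P)*sqrt(P) = (sqrt(2)*sqrt(P))*sqrt(P) = P*sqrt(2))
S(W, f) = (-171 + W)*(W + f)
(S(218, Y) + 45912)/(49720 + D(-23)) = ((218**2 - 171*218 - 171*(-1/57) + 218*(-1/57)) + 45912)/(49720 - 23*sqrt(2)) = ((47524 - 37278 + 3 - 218/57) + 45912)/(49720 - 23*sqrt(2)) = (583975/57 + 45912)/(49720 - 23*sqrt(2)) = 3200959/(57*(49720 - 23*sqrt(2)))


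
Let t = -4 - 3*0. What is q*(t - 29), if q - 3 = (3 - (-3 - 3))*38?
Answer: -11385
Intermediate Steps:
t = -4 (t = -4 + 0 = -4)
q = 345 (q = 3 + (3 - (-3 - 3))*38 = 3 + (3 - 1*(-6))*38 = 3 + (3 + 6)*38 = 3 + 9*38 = 3 + 342 = 345)
q*(t - 29) = 345*(-4 - 29) = 345*(-33) = -11385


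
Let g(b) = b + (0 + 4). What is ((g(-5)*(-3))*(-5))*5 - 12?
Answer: -87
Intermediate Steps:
g(b) = 4 + b (g(b) = b + 4 = 4 + b)
((g(-5)*(-3))*(-5))*5 - 12 = (((4 - 5)*(-3))*(-5))*5 - 12 = (-1*(-3)*(-5))*5 - 12 = (3*(-5))*5 - 12 = -15*5 - 12 = -75 - 12 = -87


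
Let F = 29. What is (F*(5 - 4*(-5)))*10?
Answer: 7250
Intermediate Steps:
(F*(5 - 4*(-5)))*10 = (29*(5 - 4*(-5)))*10 = (29*(5 + 20))*10 = (29*25)*10 = 725*10 = 7250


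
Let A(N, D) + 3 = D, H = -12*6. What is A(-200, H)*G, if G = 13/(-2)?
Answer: 975/2 ≈ 487.50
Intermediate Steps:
H = -72
A(N, D) = -3 + D
G = -13/2 (G = 13*(-½) = -13/2 ≈ -6.5000)
A(-200, H)*G = (-3 - 72)*(-13/2) = -75*(-13/2) = 975/2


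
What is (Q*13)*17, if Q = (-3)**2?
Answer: 1989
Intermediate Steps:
Q = 9
(Q*13)*17 = (9*13)*17 = 117*17 = 1989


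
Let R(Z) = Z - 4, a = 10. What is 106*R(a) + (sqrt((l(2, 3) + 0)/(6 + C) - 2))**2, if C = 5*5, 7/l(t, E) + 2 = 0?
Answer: 39301/62 ≈ 633.89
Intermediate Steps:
l(t, E) = -7/2 (l(t, E) = 7/(-2 + 0) = 7/(-2) = 7*(-1/2) = -7/2)
C = 25
R(Z) = -4 + Z
106*R(a) + (sqrt((l(2, 3) + 0)/(6 + C) - 2))**2 = 106*(-4 + 10) + (sqrt((-7/2 + 0)/(6 + 25) - 2))**2 = 106*6 + (sqrt(-7/2/31 - 2))**2 = 636 + (sqrt(-7/2*1/31 - 2))**2 = 636 + (sqrt(-7/62 - 2))**2 = 636 + (sqrt(-131/62))**2 = 636 + (I*sqrt(8122)/62)**2 = 636 - 131/62 = 39301/62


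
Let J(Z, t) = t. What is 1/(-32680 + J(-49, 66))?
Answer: -1/32614 ≈ -3.0662e-5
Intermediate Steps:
1/(-32680 + J(-49, 66)) = 1/(-32680 + 66) = 1/(-32614) = -1/32614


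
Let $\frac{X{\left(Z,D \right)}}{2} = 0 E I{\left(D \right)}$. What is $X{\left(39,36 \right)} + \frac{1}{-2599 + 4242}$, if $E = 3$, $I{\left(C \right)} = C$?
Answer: $\frac{1}{1643} \approx 0.00060864$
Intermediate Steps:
$X{\left(Z,D \right)} = 0$ ($X{\left(Z,D \right)} = 2 \cdot 0 \cdot 3 D = 2 \cdot 0 D = 2 \cdot 0 = 0$)
$X{\left(39,36 \right)} + \frac{1}{-2599 + 4242} = 0 + \frac{1}{-2599 + 4242} = 0 + \frac{1}{1643} = \frac{1}{1643}$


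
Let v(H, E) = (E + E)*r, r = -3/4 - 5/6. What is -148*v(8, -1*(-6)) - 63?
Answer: 2749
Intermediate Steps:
r = -19/12 (r = -3*¼ - 5*⅙ = -¾ - ⅚ = -19/12 ≈ -1.5833)
v(H, E) = -19*E/6 (v(H, E) = (E + E)*(-19/12) = (2*E)*(-19/12) = -19*E/6)
-148*v(8, -1*(-6)) - 63 = -(-1406)*(-1*(-6))/3 - 63 = -(-1406)*6/3 - 63 = -148*(-19) - 63 = 2812 - 63 = 2749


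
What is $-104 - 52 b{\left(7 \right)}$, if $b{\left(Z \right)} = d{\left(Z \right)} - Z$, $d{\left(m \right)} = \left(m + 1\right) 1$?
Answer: $-156$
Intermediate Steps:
$d{\left(m \right)} = 1 + m$ ($d{\left(m \right)} = \left(1 + m\right) 1 = 1 + m$)
$b{\left(Z \right)} = 1$ ($b{\left(Z \right)} = \left(1 + Z\right) - Z = 1$)
$-104 - 52 b{\left(7 \right)} = -104 - 52 = -156$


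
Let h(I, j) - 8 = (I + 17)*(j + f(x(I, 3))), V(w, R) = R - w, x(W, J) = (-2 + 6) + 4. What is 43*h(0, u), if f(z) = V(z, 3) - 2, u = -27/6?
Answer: -16125/2 ≈ -8062.5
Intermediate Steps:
x(W, J) = 8 (x(W, J) = 4 + 4 = 8)
u = -9/2 (u = -27*⅙ = -9/2 ≈ -4.5000)
f(z) = 1 - z (f(z) = (3 - z) - 2 = 1 - z)
h(I, j) = 8 + (-7 + j)*(17 + I) (h(I, j) = 8 + (I + 17)*(j + (1 - 1*8)) = 8 + (17 + I)*(j + (1 - 8)) = 8 + (17 + I)*(j - 7) = 8 + (17 + I)*(-7 + j) = 8 + (-7 + j)*(17 + I))
43*h(0, u) = 43*(-111 - 7*0 + 17*(-9/2) + 0*(-9/2)) = 43*(-111 + 0 - 153/2 + 0) = 43*(-375/2) = -16125/2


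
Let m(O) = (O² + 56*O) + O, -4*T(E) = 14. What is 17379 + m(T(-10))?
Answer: 68767/4 ≈ 17192.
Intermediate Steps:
T(E) = -7/2 (T(E) = -¼*14 = -7/2)
m(O) = O² + 57*O
17379 + m(T(-10)) = 17379 - 7*(57 - 7/2)/2 = 17379 - 7/2*107/2 = 17379 - 749/4 = 68767/4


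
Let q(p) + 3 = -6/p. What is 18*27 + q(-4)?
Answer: 969/2 ≈ 484.50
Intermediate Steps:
q(p) = -3 - 6/p
18*27 + q(-4) = 18*27 + (-3 - 6/(-4)) = 486 + (-3 - 6*(-¼)) = 486 + (-3 + 3/2) = 486 - 3/2 = 969/2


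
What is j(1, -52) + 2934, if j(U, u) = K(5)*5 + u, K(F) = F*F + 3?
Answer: 3022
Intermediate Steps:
K(F) = 3 + F² (K(F) = F² + 3 = 3 + F²)
j(U, u) = 140 + u (j(U, u) = (3 + 5²)*5 + u = (3 + 25)*5 + u = 28*5 + u = 140 + u)
j(1, -52) + 2934 = (140 - 52) + 2934 = 88 + 2934 = 3022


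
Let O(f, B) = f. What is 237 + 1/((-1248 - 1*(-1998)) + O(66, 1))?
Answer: 193393/816 ≈ 237.00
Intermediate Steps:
237 + 1/((-1248 - 1*(-1998)) + O(66, 1)) = 237 + 1/((-1248 - 1*(-1998)) + 66) = 237 + 1/((-1248 + 1998) + 66) = 237 + 1/(750 + 66) = 237 + 1/816 = 193393/816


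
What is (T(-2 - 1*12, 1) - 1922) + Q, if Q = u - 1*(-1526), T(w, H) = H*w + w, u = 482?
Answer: 58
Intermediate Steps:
T(w, H) = w + H*w
Q = 2008 (Q = 482 - 1*(-1526) = 482 + 1526 = 2008)
(T(-2 - 1*12, 1) - 1922) + Q = ((-2 - 1*12)*(1 + 1) - 1922) + 2008 = ((-2 - 12)*2 - 1922) + 2008 = (-14*2 - 1922) + 2008 = (-28 - 1922) + 2008 = -1950 + 2008 = 58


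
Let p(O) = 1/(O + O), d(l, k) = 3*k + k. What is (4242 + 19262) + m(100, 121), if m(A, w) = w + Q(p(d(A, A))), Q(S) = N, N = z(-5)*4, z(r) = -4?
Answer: 23609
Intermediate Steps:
d(l, k) = 4*k
p(O) = 1/(2*O)
N = -16 (N = -4*4 = -16)
Q(S) = -16
m(A, w) = -16 + w (m(A, w) = w - 16 = -16 + w)
(4242 + 19262) + m(100, 121) = (4242 + 19262) + (-16 + 121) = 23504 + 105 = 23609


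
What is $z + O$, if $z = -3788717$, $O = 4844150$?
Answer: $1055433$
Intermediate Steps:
$z + O = -3788717 + 4844150 = 1055433$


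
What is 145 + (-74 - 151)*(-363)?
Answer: 81820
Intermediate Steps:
145 + (-74 - 151)*(-363) = 145 - 225*(-363) = 145 + 81675 = 81820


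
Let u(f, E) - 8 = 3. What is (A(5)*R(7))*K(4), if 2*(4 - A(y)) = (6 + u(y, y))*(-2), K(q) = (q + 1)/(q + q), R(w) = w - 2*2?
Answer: 315/8 ≈ 39.375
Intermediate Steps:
R(w) = -4 + w (R(w) = w - 4 = -4 + w)
u(f, E) = 11 (u(f, E) = 8 + 3 = 11)
K(q) = (1 + q)/(2*q) (K(q) = (1 + q)/((2*q)) = (1 + q)*(1/(2*q)) = (1 + q)/(2*q))
A(y) = 21 (A(y) = 4 - (6 + 11)*(-2)/2 = 4 - 17*(-2)/2 = 4 - ½*(-34) = 4 + 17 = 21)
(A(5)*R(7))*K(4) = (21*(-4 + 7))*((½)*(1 + 4)/4) = (21*3)*((½)*(¼)*5) = 63*(5/8) = 315/8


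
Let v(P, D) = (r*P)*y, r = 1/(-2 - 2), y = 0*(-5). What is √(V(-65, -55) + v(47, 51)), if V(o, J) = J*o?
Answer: 5*√143 ≈ 59.791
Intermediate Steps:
y = 0
r = -¼ (r = 1/(-4) = -¼ ≈ -0.25000)
v(P, D) = 0 (v(P, D) = -P/4*0 = 0)
√(V(-65, -55) + v(47, 51)) = √(-55*(-65) + 0) = √(3575 + 0) = √3575 = 5*√143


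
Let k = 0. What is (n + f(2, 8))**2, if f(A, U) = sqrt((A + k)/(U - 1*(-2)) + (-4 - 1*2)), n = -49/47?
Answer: (245 - 47*I*sqrt(145))**2/55225 ≈ -4.7131 - 5.0216*I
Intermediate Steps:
n = -49/47 (n = -49*1/47 = -49/47 ≈ -1.0426)
f(A, U) = sqrt(-6 + A/(2 + U)) (f(A, U) = sqrt((A + 0)/(U - 1*(-2)) + (-4 - 1*2)) = sqrt(A/(U + 2) + (-4 - 2)) = sqrt(A/(2 + U) - 6) = sqrt(-6 + A/(2 + U)))
(n + f(2, 8))**2 = (-49/47 + sqrt((-12 + 2 - 6*8)/(2 + 8)))**2 = (-49/47 + sqrt((-12 + 2 - 48)/10))**2 = (-49/47 + sqrt((1/10)*(-58)))**2 = (-49/47 + sqrt(-29/5))**2 = (-49/47 + I*sqrt(145)/5)**2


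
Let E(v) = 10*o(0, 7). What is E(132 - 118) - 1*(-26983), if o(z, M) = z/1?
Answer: 26983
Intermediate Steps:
o(z, M) = z (o(z, M) = z*1 = z)
E(v) = 0 (E(v) = 10*0 = 0)
E(132 - 118) - 1*(-26983) = 0 - 1*(-26983) = 0 + 26983 = 26983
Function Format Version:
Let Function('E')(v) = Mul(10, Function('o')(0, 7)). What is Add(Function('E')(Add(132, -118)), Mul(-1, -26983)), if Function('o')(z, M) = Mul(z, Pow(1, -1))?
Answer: 26983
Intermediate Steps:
Function('o')(z, M) = z (Function('o')(z, M) = Mul(z, 1) = z)
Function('E')(v) = 0 (Function('E')(v) = Mul(10, 0) = 0)
Add(Function('E')(Add(132, -118)), Mul(-1, -26983)) = Add(0, Mul(-1, -26983)) = Add(0, 26983) = 26983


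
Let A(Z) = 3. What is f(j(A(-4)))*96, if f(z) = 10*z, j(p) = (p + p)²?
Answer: 34560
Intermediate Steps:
j(p) = 4*p² (j(p) = (2*p)² = 4*p²)
f(j(A(-4)))*96 = (10*(4*3²))*96 = (10*(4*9))*96 = (10*36)*96 = 360*96 = 34560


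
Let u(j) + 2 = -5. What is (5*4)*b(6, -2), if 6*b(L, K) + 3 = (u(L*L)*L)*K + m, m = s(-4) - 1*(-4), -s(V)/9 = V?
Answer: 1210/3 ≈ 403.33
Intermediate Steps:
u(j) = -7 (u(j) = -2 - 5 = -7)
s(V) = -9*V
m = 40 (m = -9*(-4) - 1*(-4) = 36 + 4 = 40)
b(L, K) = 37/6 - 7*K*L/6 (b(L, K) = -1/2 + ((-7*L)*K + 40)/6 = -1/2 + (-7*K*L + 40)/6 = -1/2 + (40 - 7*K*L)/6 = -1/2 + (20/3 - 7*K*L/6) = 37/6 - 7*K*L/6)
(5*4)*b(6, -2) = (5*4)*(37/6 - 7/6*(-2)*6) = 20*(37/6 + 14) = 20*(121/6) = 1210/3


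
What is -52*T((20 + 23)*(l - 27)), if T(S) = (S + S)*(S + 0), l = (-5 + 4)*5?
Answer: -196911104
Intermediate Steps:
l = -5 (l = -1*5 = -5)
T(S) = 2*S² (T(S) = (2*S)*S = 2*S²)
-52*T((20 + 23)*(l - 27)) = -104*((20 + 23)*(-5 - 27))² = -104*(43*(-32))² = -104*(-1376)² = -104*1893376 = -52*3786752 = -196911104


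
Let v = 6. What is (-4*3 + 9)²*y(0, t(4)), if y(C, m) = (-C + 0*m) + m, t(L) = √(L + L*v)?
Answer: 18*√7 ≈ 47.624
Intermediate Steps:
t(L) = √7*√L (t(L) = √(L + L*6) = √(L + 6*L) = √(7*L) = √7*√L)
y(C, m) = m - C (y(C, m) = (-C + 0) + m = -C + m = m - C)
(-4*3 + 9)²*y(0, t(4)) = (-4*3 + 9)²*(√7*√4 - 1*0) = (-12 + 9)²*(√7*2 + 0) = (-3)²*(2*√7 + 0) = 9*(2*√7) = 18*√7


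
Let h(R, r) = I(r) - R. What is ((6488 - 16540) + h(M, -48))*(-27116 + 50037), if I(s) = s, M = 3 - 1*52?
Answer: -230378971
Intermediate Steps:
M = -49 (M = 3 - 52 = -49)
h(R, r) = r - R
((6488 - 16540) + h(M, -48))*(-27116 + 50037) = ((6488 - 16540) + (-48 - 1*(-49)))*(-27116 + 50037) = (-10052 + (-48 + 49))*22921 = (-10052 + 1)*22921 = -10051*22921 = -230378971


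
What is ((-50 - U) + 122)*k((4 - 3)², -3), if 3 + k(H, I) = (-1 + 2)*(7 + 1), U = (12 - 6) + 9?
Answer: 285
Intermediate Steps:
U = 15 (U = 6 + 9 = 15)
k(H, I) = 5 (k(H, I) = -3 + (-1 + 2)*(7 + 1) = -3 + 1*8 = -3 + 8 = 5)
((-50 - U) + 122)*k((4 - 3)², -3) = ((-50 - 1*15) + 122)*5 = ((-50 - 15) + 122)*5 = (-65 + 122)*5 = 57*5 = 285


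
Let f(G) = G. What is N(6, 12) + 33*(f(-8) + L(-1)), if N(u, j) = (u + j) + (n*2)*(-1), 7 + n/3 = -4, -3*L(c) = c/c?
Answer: -191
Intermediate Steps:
L(c) = -1/3 (L(c) = -c/(3*c) = -1/3*1 = -1/3)
n = -33 (n = -21 + 3*(-4) = -21 - 12 = -33)
N(u, j) = 66 + j + u (N(u, j) = (u + j) - 33*2*(-1) = (j + u) - 66*(-1) = (j + u) + 66 = 66 + j + u)
N(6, 12) + 33*(f(-8) + L(-1)) = (66 + 12 + 6) + 33*(-8 - 1/3) = 84 + 33*(-25/3) = 84 - 275 = -191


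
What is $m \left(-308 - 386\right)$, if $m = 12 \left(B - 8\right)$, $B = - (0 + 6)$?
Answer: $116592$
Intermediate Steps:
$B = -6$ ($B = \left(-1\right) 6 = -6$)
$m = -168$ ($m = 12 \left(-6 - 8\right) = 12 \left(-14\right) = -168$)
$m \left(-308 - 386\right) = - 168 \left(-308 - 386\right) = \left(-168\right) \left(-694\right) = 116592$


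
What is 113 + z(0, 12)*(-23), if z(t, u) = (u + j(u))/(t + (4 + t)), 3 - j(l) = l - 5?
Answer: 67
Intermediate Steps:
j(l) = 8 - l (j(l) = 3 - (l - 5) = 3 - (-5 + l) = 3 + (5 - l) = 8 - l)
z(t, u) = 8/(4 + 2*t) (z(t, u) = (u + (8 - u))/(t + (4 + t)) = 8/(4 + 2*t))
113 + z(0, 12)*(-23) = 113 + (4/(2 + 0))*(-23) = 113 + (4/2)*(-23) = 113 + (4*(½))*(-23) = 113 + 2*(-23) = 113 - 46 = 67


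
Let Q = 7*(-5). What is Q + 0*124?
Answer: -35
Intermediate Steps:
Q = -35
Q + 0*124 = -35 + 0*124 = -35 + 0 = -35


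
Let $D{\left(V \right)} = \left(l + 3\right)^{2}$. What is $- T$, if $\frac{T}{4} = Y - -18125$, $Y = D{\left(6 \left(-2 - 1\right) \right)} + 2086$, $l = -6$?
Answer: $-80880$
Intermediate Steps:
$D{\left(V \right)} = 9$ ($D{\left(V \right)} = \left(-6 + 3\right)^{2} = \left(-3\right)^{2} = 9$)
$Y = 2095$ ($Y = 9 + 2086 = 2095$)
$T = 80880$ ($T = 4 \left(2095 - -18125\right) = 4 \left(2095 + 18125\right) = 4 \cdot 20220 = 80880$)
$- T = \left(-1\right) 80880 = -80880$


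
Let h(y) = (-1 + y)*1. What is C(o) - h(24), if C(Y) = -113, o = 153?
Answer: -136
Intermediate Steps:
h(y) = -1 + y
C(o) - h(24) = -113 - (-1 + 24) = -113 - 1*23 = -113 - 23 = -136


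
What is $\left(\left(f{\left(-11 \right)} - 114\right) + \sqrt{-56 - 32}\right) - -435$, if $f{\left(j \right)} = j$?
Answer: $310 + 2 i \sqrt{22} \approx 310.0 + 9.3808 i$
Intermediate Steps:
$\left(\left(f{\left(-11 \right)} - 114\right) + \sqrt{-56 - 32}\right) - -435 = \left(\left(-11 - 114\right) + \sqrt{-56 - 32}\right) - -435 = \left(-125 + \sqrt{-88}\right) + 435 = \left(-125 + 2 i \sqrt{22}\right) + 435 = 310 + 2 i \sqrt{22}$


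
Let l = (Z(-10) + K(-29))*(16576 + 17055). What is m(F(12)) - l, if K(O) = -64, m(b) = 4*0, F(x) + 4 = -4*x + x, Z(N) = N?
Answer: 2488694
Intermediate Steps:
F(x) = -4 - 3*x (F(x) = -4 + (-4*x + x) = -4 - 3*x)
m(b) = 0
l = -2488694 (l = (-10 - 64)*(16576 + 17055) = -74*33631 = -2488694)
m(F(12)) - l = 0 - 1*(-2488694) = 0 + 2488694 = 2488694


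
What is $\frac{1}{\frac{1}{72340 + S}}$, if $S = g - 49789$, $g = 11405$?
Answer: $33956$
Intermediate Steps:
$S = -38384$ ($S = 11405 - 49789 = -38384$)
$\frac{1}{\frac{1}{72340 + S}} = \frac{1}{\frac{1}{72340 - 38384}} = \frac{1}{\frac{1}{33956}} = 33956$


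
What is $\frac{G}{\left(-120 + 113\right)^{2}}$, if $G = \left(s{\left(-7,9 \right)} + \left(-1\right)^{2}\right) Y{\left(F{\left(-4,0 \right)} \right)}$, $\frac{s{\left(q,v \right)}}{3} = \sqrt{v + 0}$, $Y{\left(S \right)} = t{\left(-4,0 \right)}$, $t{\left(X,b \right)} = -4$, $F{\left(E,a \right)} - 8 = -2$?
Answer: $- \frac{40}{49} \approx -0.81633$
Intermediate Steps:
$F{\left(E,a \right)} = 6$ ($F{\left(E,a \right)} = 8 - 2 = 6$)
$Y{\left(S \right)} = -4$
$s{\left(q,v \right)} = 3 \sqrt{v}$ ($s{\left(q,v \right)} = 3 \sqrt{v + 0} = 3 \sqrt{v}$)
$G = -40$ ($G = \left(3 \sqrt{9} + \left(-1\right)^{2}\right) \left(-4\right) = \left(3 \cdot 3 + 1\right) \left(-4\right) = \left(9 + 1\right) \left(-4\right) = 10 \left(-4\right) = -40$)
$\frac{G}{\left(-120 + 113\right)^{2}} = - \frac{40}{\left(-120 + 113\right)^{2}} = - \frac{40}{\left(-7\right)^{2}} = - \frac{40}{49}$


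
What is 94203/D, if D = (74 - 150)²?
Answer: 94203/5776 ≈ 16.309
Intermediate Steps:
D = 5776 (D = (-76)² = 5776)
94203/D = 94203/5776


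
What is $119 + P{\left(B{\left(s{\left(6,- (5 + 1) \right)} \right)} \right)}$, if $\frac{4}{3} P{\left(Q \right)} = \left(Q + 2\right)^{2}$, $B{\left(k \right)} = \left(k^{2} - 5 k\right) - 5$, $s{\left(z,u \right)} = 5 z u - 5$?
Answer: $\frac{3705935303}{4} \approx 9.2648 \cdot 10^{8}$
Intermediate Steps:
$s{\left(z,u \right)} = -5 + 5 u z$ ($s{\left(z,u \right)} = 5 u z - 5 = -5 + 5 u z$)
$B{\left(k \right)} = -5 + k^{2} - 5 k$
$P{\left(Q \right)} = \frac{3 \left(2 + Q\right)^{2}}{4}$ ($P{\left(Q \right)} = \frac{3 \left(Q + 2\right)^{2}}{4} = \frac{3 \left(2 + Q\right)^{2}}{4}$)
$119 + P{\left(B{\left(s{\left(6,- (5 + 1) \right)} \right)} \right)} = 119 + \frac{3 \left(2 - \left(5 - \left(-5 + 5 \left(- (5 + 1)\right) 6\right)^{2} + 5 \left(-5 + 5 \left(- (5 + 1)\right) 6\right)\right)\right)^{2}}{4} = 119 + \frac{3 \left(2 - \left(5 - \left(-5 + 5 \left(\left(-1\right) 6\right) 6\right)^{2} + 5 \left(-5 + 5 \left(\left(-1\right) 6\right) 6\right)\right)\right)^{2}}{4} = 119 + \frac{3 \left(2 - \left(5 - \left(-5 + 5 \left(-6\right) 6\right)^{2} + 5 \left(-5 + 5 \left(-6\right) 6\right)\right)\right)^{2}}{4} = 119 + \frac{3 \left(2 - \left(5 - \left(-5 - 180\right)^{2} + 5 \left(-5 - 180\right)\right)\right)^{2}}{4} = 119 + \frac{3 \left(2 - \left(-920 - 34225\right)\right)^{2}}{4} = 119 + \frac{3 \left(2 + \left(-5 + 34225 + 925\right)\right)^{2}}{4} = 119 + \frac{3 \left(2 + 35145\right)^{2}}{4} = 119 + \frac{3 \cdot 35147^{2}}{4} = 119 + \frac{3}{4} \cdot 1235311609 = 119 + \frac{3705934827}{4} = \frac{3705935303}{4}$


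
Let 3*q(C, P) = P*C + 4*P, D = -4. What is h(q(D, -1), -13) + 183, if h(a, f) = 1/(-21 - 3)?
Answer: 4391/24 ≈ 182.96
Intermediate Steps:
q(C, P) = 4*P/3 + C*P/3 (q(C, P) = (P*C + 4*P)/3 = (C*P + 4*P)/3 = (4*P + C*P)/3 = 4*P/3 + C*P/3)
h(a, f) = -1/24 (h(a, f) = 1/(-24) = -1/24)
h(q(D, -1), -13) + 183 = -1/24 + 183 = 4391/24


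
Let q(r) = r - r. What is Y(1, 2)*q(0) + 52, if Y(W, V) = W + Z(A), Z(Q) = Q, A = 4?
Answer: 52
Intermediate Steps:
q(r) = 0
Y(W, V) = 4 + W (Y(W, V) = W + 4 = 4 + W)
Y(1, 2)*q(0) + 52 = (4 + 1)*0 + 52 = 5*0 + 52 = 0 + 52 = 52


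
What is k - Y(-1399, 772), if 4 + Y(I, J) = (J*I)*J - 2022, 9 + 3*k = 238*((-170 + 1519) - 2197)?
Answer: 2501149093/3 ≈ 8.3372e+8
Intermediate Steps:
k = -201833/3 (k = -3 + (238*((-170 + 1519) - 2197))/3 = -3 + (238*(1349 - 2197))/3 = -3 + (238*(-848))/3 = -3 + (⅓)*(-201824) = -3 - 201824/3 = -201833/3 ≈ -67278.)
Y(I, J) = -2026 + I*J² (Y(I, J) = -4 + ((J*I)*J - 2022) = -4 + ((I*J)*J - 2022) = -4 + (I*J² - 2022) = -4 + (-2022 + I*J²) = -2026 + I*J²)
k - Y(-1399, 772) = -201833/3 - (-2026 - 1399*772²) = -201833/3 - (-2026 - 1399*595984) = -201833/3 - (-2026 - 833781616) = -201833/3 - 1*(-833783642) = -201833/3 + 833783642 = 2501149093/3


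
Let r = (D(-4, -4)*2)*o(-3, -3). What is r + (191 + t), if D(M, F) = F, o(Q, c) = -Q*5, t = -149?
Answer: -78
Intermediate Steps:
o(Q, c) = -5*Q
r = -120 (r = (-4*2)*(-5*(-3)) = -8*15 = -120)
r + (191 + t) = -120 + (191 - 149) = -120 + 42 = -78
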